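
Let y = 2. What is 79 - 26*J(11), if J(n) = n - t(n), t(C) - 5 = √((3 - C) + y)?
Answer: -77 + 26*I*√6 ≈ -77.0 + 63.687*I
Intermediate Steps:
t(C) = 5 + √(5 - C) (t(C) = 5 + √((3 - C) + 2) = 5 + √(5 - C))
J(n) = -5 + n - √(5 - n) (J(n) = n - (5 + √(5 - n)) = n + (-5 - √(5 - n)) = -5 + n - √(5 - n))
79 - 26*J(11) = 79 - 26*(-5 + 11 - √(5 - 1*11)) = 79 - 26*(-5 + 11 - √(5 - 11)) = 79 - 26*(-5 + 11 - √(-6)) = 79 - 26*(-5 + 11 - I*√6) = 79 - 26*(6 - I*√6) = 79 + (-156 + 26*I*√6) = -77 + 26*I*√6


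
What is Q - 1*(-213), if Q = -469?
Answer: -256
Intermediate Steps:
Q - 1*(-213) = -469 - 1*(-213) = -469 + 213 = -256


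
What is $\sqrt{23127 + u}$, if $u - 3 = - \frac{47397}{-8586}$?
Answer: $\frac{\sqrt{21056007162}}{954} \approx 152.1$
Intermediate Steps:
$u = \frac{24385}{2862}$ ($u = 3 - \frac{47397}{-8586} = 3 - - \frac{15799}{2862} = 3 + \frac{15799}{2862} = \frac{24385}{2862} \approx 8.5203$)
$\sqrt{23127 + u} = \sqrt{23127 + \frac{24385}{2862}} = \sqrt{\frac{66213859}{2862}} = \frac{\sqrt{21056007162}}{954}$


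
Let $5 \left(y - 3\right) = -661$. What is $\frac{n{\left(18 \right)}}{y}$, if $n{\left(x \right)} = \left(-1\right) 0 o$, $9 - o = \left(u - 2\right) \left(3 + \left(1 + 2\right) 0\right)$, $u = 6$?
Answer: $0$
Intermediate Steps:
$y = - \frac{646}{5}$ ($y = 3 + \frac{1}{5} \left(-661\right) = 3 - \frac{661}{5} = - \frac{646}{5} \approx -129.2$)
$o = -3$ ($o = 9 - \left(6 - 2\right) \left(3 + \left(1 + 2\right) 0\right) = 9 - 4 \left(3 + 3 \cdot 0\right) = 9 - 4 \left(3 + 0\right) = 9 - 4 \cdot 3 = 9 - 12 = -3$)
$n{\left(x \right)} = 0$ ($n{\left(x \right)} = \left(-1\right) 0 \left(-3\right) = 0 \left(-3\right) = 0$)
$\frac{n{\left(18 \right)}}{y} = \frac{0}{- \frac{646}{5}} = 0 \left(- \frac{5}{646}\right) = 0$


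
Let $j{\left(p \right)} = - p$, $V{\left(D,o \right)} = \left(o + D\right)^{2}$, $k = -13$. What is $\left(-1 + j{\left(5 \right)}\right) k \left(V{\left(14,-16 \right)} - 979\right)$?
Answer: $-76050$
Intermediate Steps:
$V{\left(D,o \right)} = \left(D + o\right)^{2}$
$\left(-1 + j{\left(5 \right)}\right) k \left(V{\left(14,-16 \right)} - 979\right) = \left(-1 - 5\right) \left(-13\right) \left(\left(14 - 16\right)^{2} - 979\right) = \left(-1 - 5\right) \left(-13\right) \left(\left(-2\right)^{2} - 979\right) = \left(-6\right) \left(-13\right) \left(4 - 979\right) = 78 \left(-975\right) = -76050$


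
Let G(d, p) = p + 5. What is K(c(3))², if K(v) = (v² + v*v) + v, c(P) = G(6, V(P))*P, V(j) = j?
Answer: 1382976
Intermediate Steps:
G(d, p) = 5 + p
c(P) = P*(5 + P) (c(P) = (5 + P)*P = P*(5 + P))
K(v) = v + 2*v² (K(v) = (v² + v²) + v = 2*v² + v = v + 2*v²)
K(c(3))² = ((3*(5 + 3))*(1 + 2*(3*(5 + 3))))² = ((3*8)*(1 + 2*(3*8)))² = (24*(1 + 2*24))² = (24*(1 + 48))² = (24*49)² = 1176² = 1382976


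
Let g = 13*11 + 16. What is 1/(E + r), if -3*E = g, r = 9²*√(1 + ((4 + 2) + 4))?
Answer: 53/69362 + 81*√11/69362 ≈ 0.0046372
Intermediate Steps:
g = 159 (g = 143 + 16 = 159)
r = 81*√11 (r = 81*√(1 + (6 + 4)) = 81*√(1 + 10) = 81*√11 ≈ 268.65)
E = -53 (E = -⅓*159 = -53)
1/(E + r) = 1/(-53 + 81*√11)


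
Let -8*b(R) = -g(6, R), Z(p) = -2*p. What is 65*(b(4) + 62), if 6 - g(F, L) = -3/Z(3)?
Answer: 65195/16 ≈ 4074.7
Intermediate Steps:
g(F, L) = 11/2 (g(F, L) = 6 - (-3)/((-2*3)) = 6 - (-3)/(-6) = 6 - (-3)*(-1)/6 = 6 - 1*½ = 6 - ½ = 11/2)
b(R) = 11/16 (b(R) = -(-1)*11/(8*2) = -⅛*(-11/2) = 11/16)
65*(b(4) + 62) = 65*(11/16 + 62) = 65*(1003/16) = 65195/16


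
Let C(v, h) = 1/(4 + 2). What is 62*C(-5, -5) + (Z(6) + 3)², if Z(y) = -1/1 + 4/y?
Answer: 157/9 ≈ 17.444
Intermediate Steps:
C(v, h) = ⅙ (C(v, h) = 1/6 = ⅙)
Z(y) = -1 + 4/y (Z(y) = -1*1 + 4/y = -1 + 4/y)
62*C(-5, -5) + (Z(6) + 3)² = 62*(⅙) + ((4 - 1*6)/6 + 3)² = 31/3 + ((4 - 6)/6 + 3)² = 31/3 + ((⅙)*(-2) + 3)² = 31/3 + (-⅓ + 3)² = 31/3 + (8/3)² = 31/3 + 64/9 = 157/9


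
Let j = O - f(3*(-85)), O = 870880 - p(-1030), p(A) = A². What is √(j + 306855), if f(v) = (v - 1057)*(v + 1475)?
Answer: 5*√68699 ≈ 1310.5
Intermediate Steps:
f(v) = (-1057 + v)*(1475 + v)
O = -190020 (O = 870880 - 1*(-1030)² = 870880 - 1*1060900 = 870880 - 1060900 = -190020)
j = 1410620 (j = -190020 - (-1559075 + (3*(-85))² + 418*(3*(-85))) = -190020 - (-1559075 + (-255)² + 418*(-255)) = -190020 - (-1559075 + 65025 - 106590) = -190020 - 1*(-1600640) = -190020 + 1600640 = 1410620)
√(j + 306855) = √(1410620 + 306855) = √1717475 = 5*√68699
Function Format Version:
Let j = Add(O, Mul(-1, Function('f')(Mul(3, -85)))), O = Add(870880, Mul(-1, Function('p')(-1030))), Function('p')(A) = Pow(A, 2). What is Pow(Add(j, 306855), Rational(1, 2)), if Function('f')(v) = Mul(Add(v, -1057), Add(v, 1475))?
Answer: Mul(5, Pow(68699, Rational(1, 2))) ≈ 1310.5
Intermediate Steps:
Function('f')(v) = Mul(Add(-1057, v), Add(1475, v))
O = -190020 (O = Add(870880, Mul(-1, Pow(-1030, 2))) = Add(870880, Mul(-1, 1060900)) = Add(870880, -1060900) = -190020)
j = 1410620 (j = Add(-190020, Mul(-1, Add(-1559075, Pow(Mul(3, -85), 2), Mul(418, Mul(3, -85))))) = Add(-190020, Mul(-1, Add(-1559075, Pow(-255, 2), Mul(418, -255)))) = Add(-190020, Mul(-1, Add(-1559075, 65025, -106590))) = Add(-190020, Mul(-1, -1600640)) = Add(-190020, 1600640) = 1410620)
Pow(Add(j, 306855), Rational(1, 2)) = Pow(Add(1410620, 306855), Rational(1, 2)) = Pow(1717475, Rational(1, 2)) = Mul(5, Pow(68699, Rational(1, 2)))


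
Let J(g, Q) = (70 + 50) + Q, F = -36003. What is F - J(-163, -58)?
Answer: -36065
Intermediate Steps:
J(g, Q) = 120 + Q
F - J(-163, -58) = -36003 - (120 - 58) = -36003 - 1*62 = -36003 - 62 = -36065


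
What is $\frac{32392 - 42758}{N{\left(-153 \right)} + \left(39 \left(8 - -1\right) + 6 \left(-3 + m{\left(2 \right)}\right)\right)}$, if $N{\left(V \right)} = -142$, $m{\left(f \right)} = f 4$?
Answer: $- \frac{10366}{239} \approx -43.372$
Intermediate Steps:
$m{\left(f \right)} = 4 f$
$\frac{32392 - 42758}{N{\left(-153 \right)} + \left(39 \left(8 - -1\right) + 6 \left(-3 + m{\left(2 \right)}\right)\right)} = \frac{32392 - 42758}{-142 + \left(39 \left(8 - -1\right) + 6 \left(-3 + 4 \cdot 2\right)\right)} = - \frac{10366}{-142 + \left(39 \left(8 + 1\right) + 6 \left(-3 + 8\right)\right)} = - \frac{10366}{-142 + \left(39 \cdot 9 + 6 \cdot 5\right)} = - \frac{10366}{-142 + \left(351 + 30\right)} = - \frac{10366}{-142 + 381} = - \frac{10366}{239}$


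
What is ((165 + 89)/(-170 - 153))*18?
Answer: -4572/323 ≈ -14.155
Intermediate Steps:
((165 + 89)/(-170 - 153))*18 = (254/(-323))*18 = (254*(-1/323))*18 = -254/323*18 = -4572/323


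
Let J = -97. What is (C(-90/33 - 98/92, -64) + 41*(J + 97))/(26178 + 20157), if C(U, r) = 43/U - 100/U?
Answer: 506/1559945 ≈ 0.00032437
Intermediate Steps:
C(U, r) = -57/U
(C(-90/33 - 98/92, -64) + 41*(J + 97))/(26178 + 20157) = (-57/(-90/33 - 98/92) + 41*(-97 + 97))/(26178 + 20157) = (-57/(-90*1/33 - 98*1/92) + 41*0)/46335 = (-57/(-30/11 - 49/46) + 0)*(1/46335) = (-57/(-1919/506) + 0)*(1/46335) = (-57*(-506/1919) + 0)*(1/46335) = (1518/101 + 0)*(1/46335) = (1518/101)*(1/46335) = 506/1559945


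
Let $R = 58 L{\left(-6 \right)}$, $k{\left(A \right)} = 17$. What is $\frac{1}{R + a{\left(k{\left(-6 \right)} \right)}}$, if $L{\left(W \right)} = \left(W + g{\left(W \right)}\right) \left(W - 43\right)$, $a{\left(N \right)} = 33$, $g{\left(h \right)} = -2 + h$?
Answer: $\frac{1}{39821} \approx 2.5112 \cdot 10^{-5}$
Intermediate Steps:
$L{\left(W \right)} = \left(-43 + W\right) \left(-2 + 2 W\right)$ ($L{\left(W \right)} = \left(W + \left(-2 + W\right)\right) \left(W - 43\right) = \left(-2 + 2 W\right) \left(-43 + W\right) = \left(-43 + W\right) \left(-2 + 2 W\right)$)
$R = 39788$ ($R = 58 \left(86 - -528 + 2 \left(-6\right)^{2}\right) = 58 \left(86 + 528 + 2 \cdot 36\right) = 58 \left(86 + 528 + 72\right) = 58 \cdot 686 = 39788$)
$\frac{1}{R + a{\left(k{\left(-6 \right)} \right)}} = \frac{1}{39788 + 33} = \frac{1}{39821}$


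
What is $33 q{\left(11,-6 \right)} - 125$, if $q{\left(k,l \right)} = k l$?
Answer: $-2303$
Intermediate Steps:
$33 q{\left(11,-6 \right)} - 125 = 33 \cdot 11 \left(-6\right) - 125 = 33 \left(-66\right) - 125 = -2178 - 125 = -2303$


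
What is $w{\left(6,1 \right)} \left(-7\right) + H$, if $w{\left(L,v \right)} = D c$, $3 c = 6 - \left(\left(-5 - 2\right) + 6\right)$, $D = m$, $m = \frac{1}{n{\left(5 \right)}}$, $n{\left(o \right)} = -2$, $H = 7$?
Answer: $\frac{91}{6} \approx 15.167$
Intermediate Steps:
$m = - \frac{1}{2}$ ($m = \frac{1}{-2} = - \frac{1}{2} \approx -0.5$)
$D = - \frac{1}{2} \approx -0.5$
$c = \frac{7}{3}$ ($c = \frac{6 - \left(\left(-5 - 2\right) + 6\right)}{3} = \frac{6 - \left(-7 + 6\right)}{3} = \frac{6 - -1}{3} = \frac{6 + 1}{3} = \frac{1}{3} \cdot 7 = \frac{7}{3} \approx 2.3333$)
$w{\left(L,v \right)} = - \frac{7}{6}$ ($w{\left(L,v \right)} = \left(- \frac{1}{2}\right) \frac{7}{3} = - \frac{7}{6}$)
$w{\left(6,1 \right)} \left(-7\right) + H = \left(- \frac{7}{6}\right) \left(-7\right) + 7 = \frac{49}{6} + 7 = \frac{91}{6}$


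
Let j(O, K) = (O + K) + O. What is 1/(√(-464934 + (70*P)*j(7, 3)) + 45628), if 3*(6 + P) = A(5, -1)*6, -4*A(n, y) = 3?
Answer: 45628/2082388243 - 3*I*√52651/2082388243 ≈ 2.1911e-5 - 3.3057e-7*I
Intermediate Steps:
A(n, y) = -¾ (A(n, y) = -¼*3 = -¾)
j(O, K) = K + 2*O (j(O, K) = (K + O) + O = K + 2*O)
P = -15/2 (P = -6 + (-¾*6)/3 = -6 + (⅓)*(-9/2) = -6 - 3/2 = -15/2 ≈ -7.5000)
1/(√(-464934 + (70*P)*j(7, 3)) + 45628) = 1/(√(-464934 + (70*(-15/2))*(3 + 2*7)) + 45628) = 1/(√(-464934 - 525*(3 + 14)) + 45628) = 1/(√(-464934 - 525*17) + 45628) = 1/(√(-464934 - 8925) + 45628) = 1/(√(-473859) + 45628) = 1/(3*I*√52651 + 45628) = 1/(45628 + 3*I*√52651)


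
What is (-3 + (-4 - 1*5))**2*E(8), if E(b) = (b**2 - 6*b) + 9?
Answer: 3600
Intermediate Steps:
E(b) = 9 + b**2 - 6*b
(-3 + (-4 - 1*5))**2*E(8) = (-3 + (-4 - 1*5))**2*(9 + 8**2 - 6*8) = (-3 + (-4 - 5))**2*(9 + 64 - 48) = (-3 - 9)**2*25 = (-12)**2*25 = 144*25 = 3600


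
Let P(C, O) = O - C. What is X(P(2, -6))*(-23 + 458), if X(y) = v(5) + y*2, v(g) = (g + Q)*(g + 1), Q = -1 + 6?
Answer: 19140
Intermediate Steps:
Q = 5
v(g) = (1 + g)*(5 + g) (v(g) = (g + 5)*(g + 1) = (5 + g)*(1 + g) = (1 + g)*(5 + g))
X(y) = 60 + 2*y (X(y) = (5 + 5² + 6*5) + y*2 = (5 + 25 + 30) + 2*y = 60 + 2*y)
X(P(2, -6))*(-23 + 458) = (60 + 2*(-6 - 1*2))*(-23 + 458) = (60 + 2*(-6 - 2))*435 = (60 + 2*(-8))*435 = (60 - 16)*435 = 44*435 = 19140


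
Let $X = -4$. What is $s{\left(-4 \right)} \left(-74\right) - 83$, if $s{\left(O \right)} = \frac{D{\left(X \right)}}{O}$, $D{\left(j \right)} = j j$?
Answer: $213$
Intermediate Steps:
$D{\left(j \right)} = j^{2}$
$s{\left(O \right)} = \frac{16}{O}$ ($s{\left(O \right)} = \frac{\left(-4\right)^{2}}{O} = \frac{16}{O}$)
$s{\left(-4 \right)} \left(-74\right) - 83 = \frac{16}{-4} \left(-74\right) - 83 = 16 \left(- \frac{1}{4}\right) \left(-74\right) - 83 = \left(-4\right) \left(-74\right) - 83 = 296 - 83 = 213$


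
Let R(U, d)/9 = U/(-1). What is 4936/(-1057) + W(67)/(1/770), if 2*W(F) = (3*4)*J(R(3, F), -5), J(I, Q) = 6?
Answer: 29295104/1057 ≈ 27715.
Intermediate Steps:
R(U, d) = -9*U (R(U, d) = 9*(U/(-1)) = 9*(U*(-1)) = 9*(-U) = -9*U)
W(F) = 36 (W(F) = ((3*4)*6)/2 = (12*6)/2 = (½)*72 = 36)
4936/(-1057) + W(67)/(1/770) = 4936/(-1057) + 36/(1/770) = 4936*(-1/1057) + 36/(1/770) = -4936/1057 + 36*770 = -4936/1057 + 27720 = 29295104/1057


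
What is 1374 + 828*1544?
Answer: 1279806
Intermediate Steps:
1374 + 828*1544 = 1374 + 1278432 = 1279806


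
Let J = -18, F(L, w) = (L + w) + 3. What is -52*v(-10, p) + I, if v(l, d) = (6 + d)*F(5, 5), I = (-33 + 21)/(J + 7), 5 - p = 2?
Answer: -66912/11 ≈ -6082.9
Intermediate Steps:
F(L, w) = 3 + L + w
p = 3 (p = 5 - 1*2 = 5 - 2 = 3)
I = 12/11 (I = (-33 + 21)/(-18 + 7) = -12/(-11) = -12*(-1/11) = 12/11 ≈ 1.0909)
v(l, d) = 78 + 13*d (v(l, d) = (6 + d)*(3 + 5 + 5) = (6 + d)*13 = 78 + 13*d)
-52*v(-10, p) + I = -52*(78 + 13*3) + 12/11 = -52*(78 + 39) + 12/11 = -52*117 + 12/11 = -6084 + 12/11 = -66912/11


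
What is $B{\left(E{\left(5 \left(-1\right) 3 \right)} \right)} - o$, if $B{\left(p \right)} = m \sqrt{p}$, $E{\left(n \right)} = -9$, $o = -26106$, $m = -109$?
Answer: $26106 - 327 i \approx 26106.0 - 327.0 i$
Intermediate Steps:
$B{\left(p \right)} = - 109 \sqrt{p}$
$B{\left(E{\left(5 \left(-1\right) 3 \right)} \right)} - o = - 109 \sqrt{-9} - -26106 = - 109 \cdot 3 i + 26106 = - 327 i + 26106 = 26106 - 327 i$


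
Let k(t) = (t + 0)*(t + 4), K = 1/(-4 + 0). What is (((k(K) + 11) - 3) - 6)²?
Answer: 289/256 ≈ 1.1289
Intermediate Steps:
K = -¼ (K = 1/(-4) = -¼ ≈ -0.25000)
k(t) = t*(4 + t)
(((k(K) + 11) - 3) - 6)² = (((-(4 - ¼)/4 + 11) - 3) - 6)² = (((-¼*15/4 + 11) - 3) - 6)² = (((-15/16 + 11) - 3) - 6)² = ((161/16 - 3) - 6)² = (113/16 - 6)² = (17/16)² = 289/256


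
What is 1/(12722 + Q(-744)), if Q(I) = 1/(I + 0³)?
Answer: 744/9465167 ≈ 7.8604e-5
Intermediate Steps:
Q(I) = 1/I (Q(I) = 1/(I + 0) = 1/I)
1/(12722 + Q(-744)) = 1/(12722 + 1/(-744)) = 1/(12722 - 1/744) = 1/(9465167/744) = 744/9465167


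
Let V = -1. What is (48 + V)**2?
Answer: 2209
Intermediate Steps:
(48 + V)**2 = (48 - 1)**2 = 47**2 = 2209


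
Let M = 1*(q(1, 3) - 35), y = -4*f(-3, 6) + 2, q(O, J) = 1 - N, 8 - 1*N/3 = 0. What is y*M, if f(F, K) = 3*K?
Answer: 4060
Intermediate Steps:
N = 24 (N = 24 - 3*0 = 24 + 0 = 24)
q(O, J) = -23 (q(O, J) = 1 - 1*24 = 1 - 24 = -23)
y = -70 (y = -12*6 + 2 = -4*18 + 2 = -72 + 2 = -70)
M = -58 (M = 1*(-23 - 35) = 1*(-58) = -58)
y*M = -70*(-58) = 4060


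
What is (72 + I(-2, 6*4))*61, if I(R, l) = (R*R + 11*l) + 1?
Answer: 20801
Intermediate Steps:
I(R, l) = 1 + R**2 + 11*l (I(R, l) = (R**2 + 11*l) + 1 = 1 + R**2 + 11*l)
(72 + I(-2, 6*4))*61 = (72 + (1 + (-2)**2 + 11*(6*4)))*61 = (72 + (1 + 4 + 11*24))*61 = (72 + (1 + 4 + 264))*61 = (72 + 269)*61 = 341*61 = 20801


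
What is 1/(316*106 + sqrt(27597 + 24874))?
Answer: 33496/1121929545 - sqrt(52471)/1121929545 ≈ 2.9652e-5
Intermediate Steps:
1/(316*106 + sqrt(27597 + 24874)) = 1/(33496 + sqrt(52471))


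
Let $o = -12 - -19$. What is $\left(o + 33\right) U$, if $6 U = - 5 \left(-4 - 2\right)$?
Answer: $200$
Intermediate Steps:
$U = 5$ ($U = \frac{\left(-5\right) \left(-4 - 2\right)}{6} = \frac{\left(-5\right) \left(-6\right)}{6} = \frac{1}{6} \cdot 30 = 5$)
$o = 7$ ($o = -12 + 19 = 7$)
$\left(o + 33\right) U = \left(7 + 33\right) 5 = 40 \cdot 5 = 200$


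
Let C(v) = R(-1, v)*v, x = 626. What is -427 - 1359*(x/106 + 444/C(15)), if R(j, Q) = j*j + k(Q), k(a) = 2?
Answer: -5793322/265 ≈ -21862.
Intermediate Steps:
R(j, Q) = 2 + j² (R(j, Q) = j*j + 2 = j² + 2 = 2 + j²)
C(v) = 3*v (C(v) = (2 + (-1)²)*v = (2 + 1)*v = 3*v)
-427 - 1359*(x/106 + 444/C(15)) = -427 - 1359*(626/106 + 444/((3*15))) = -427 - 1359*(626*(1/106) + 444/45) = -427 - 1359*(313/53 + 444*(1/45)) = -427 - 1359*(313/53 + 148/15) = -427 - 1359*12539/795 = -427 - 5680167/265 = -5793322/265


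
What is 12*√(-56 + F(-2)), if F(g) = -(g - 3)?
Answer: 12*I*√51 ≈ 85.697*I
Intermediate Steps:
F(g) = 3 - g (F(g) = -(-3 + g) = 3 - g)
12*√(-56 + F(-2)) = 12*√(-56 + (3 - 1*(-2))) = 12*√(-56 + (3 + 2)) = 12*√(-56 + 5) = 12*√(-51) = 12*(I*√51) = 12*I*√51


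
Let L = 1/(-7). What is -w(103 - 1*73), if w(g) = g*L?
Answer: 30/7 ≈ 4.2857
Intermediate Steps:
L = -⅐ ≈ -0.14286
w(g) = -g/7 (w(g) = g*(-⅐) = -g/7)
-w(103 - 1*73) = -(-1)*(103 - 1*73)/7 = -(-1)*(103 - 73)/7 = -(-1)*30/7 = -1*(-30/7) = 30/7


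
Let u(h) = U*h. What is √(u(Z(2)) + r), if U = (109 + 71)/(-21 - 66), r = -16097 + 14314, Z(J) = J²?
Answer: I*√1506463/29 ≈ 42.323*I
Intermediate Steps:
r = -1783
U = -60/29 (U = 180/(-87) = 180*(-1/87) = -60/29 ≈ -2.0690)
u(h) = -60*h/29
√(u(Z(2)) + r) = √(-60/29*2² - 1783) = √(-60/29*4 - 1783) = √(-240/29 - 1783) = √(-51947/29) = I*√1506463/29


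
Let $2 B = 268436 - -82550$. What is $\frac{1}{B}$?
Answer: $\frac{1}{175493} \approx 5.6982 \cdot 10^{-6}$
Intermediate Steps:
$B = 175493$ ($B = \frac{268436 - -82550}{2} = \frac{268436 + 82550}{2} = \frac{1}{2} \cdot 350986 = 175493$)
$\frac{1}{B} = \frac{1}{175493}$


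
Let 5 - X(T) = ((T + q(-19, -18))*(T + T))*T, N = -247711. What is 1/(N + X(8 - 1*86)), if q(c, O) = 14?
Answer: 1/531046 ≈ 1.8831e-6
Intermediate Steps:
X(T) = 5 - 2*T²*(14 + T) (X(T) = 5 - (T + 14)*(T + T)*T = 5 - (14 + T)*(2*T)*T = 5 - 2*T*(14 + T)*T = 5 - 2*T²*(14 + T))
1/(N + X(8 - 1*86)) = 1/(-247711 + (5 - 28*(8 - 1*86)² - 2*(8 - 1*86)³)) = 1/(-247711 + (5 - 28*(8 - 86)² - 2*(8 - 86)³)) = 1/(-247711 + (5 - 28*(-78)² - 2*(-78)³)) = 1/(-247711 + (5 - 28*6084 - 2*(-474552))) = 1/(-247711 + (5 - 170352 + 949104)) = 1/(-247711 + 778757) = 1/531046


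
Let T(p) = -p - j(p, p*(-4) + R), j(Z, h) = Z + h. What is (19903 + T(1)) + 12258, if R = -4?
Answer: 32167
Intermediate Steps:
T(p) = 4 + 2*p (T(p) = -p - (p + (p*(-4) - 4)) = -p - (p + (-4*p - 4)) = -p - (p + (-4 - 4*p)) = -p - (-4 - 3*p) = -p + (4 + 3*p) = 4 + 2*p)
(19903 + T(1)) + 12258 = (19903 + (4 + 2*1)) + 12258 = (19903 + (4 + 2)) + 12258 = (19903 + 6) + 12258 = 19909 + 12258 = 32167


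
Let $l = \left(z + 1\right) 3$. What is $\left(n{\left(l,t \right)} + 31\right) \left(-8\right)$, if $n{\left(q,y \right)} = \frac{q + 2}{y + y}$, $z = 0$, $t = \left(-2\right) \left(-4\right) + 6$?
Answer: $- \frac{1746}{7} \approx -249.43$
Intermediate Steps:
$t = 14$ ($t = 8 + 6 = 14$)
$l = 3$ ($l = \left(0 + 1\right) 3 = 1 \cdot 3 = 3$)
$n{\left(q,y \right)} = \frac{2 + q}{2 y}$
$\left(n{\left(l,t \right)} + 31\right) \left(-8\right) = \left(\frac{2 + 3}{2 \cdot 14} + 31\right) \left(-8\right) = \left(\frac{1}{2} \cdot \frac{1}{14} \cdot 5 + 31\right) \left(-8\right) = \left(\frac{5}{28} + 31\right) \left(-8\right) = \frac{873}{28} \left(-8\right) = - \frac{1746}{7}$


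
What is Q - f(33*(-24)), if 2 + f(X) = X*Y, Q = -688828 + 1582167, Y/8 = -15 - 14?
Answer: 709597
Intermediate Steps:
Y = -232 (Y = 8*(-15 - 14) = 8*(-29) = -232)
Q = 893339
f(X) = -2 - 232*X (f(X) = -2 + X*(-232) = -2 - 232*X)
Q - f(33*(-24)) = 893339 - (-2 - 7656*(-24)) = 893339 - (-2 - 232*(-792)) = 893339 - (-2 + 183744) = 893339 - 1*183742 = 893339 - 183742 = 709597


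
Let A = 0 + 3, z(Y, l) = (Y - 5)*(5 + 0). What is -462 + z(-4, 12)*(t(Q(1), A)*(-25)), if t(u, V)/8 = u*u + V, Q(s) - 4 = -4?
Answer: 26538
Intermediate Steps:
z(Y, l) = -25 + 5*Y (z(Y, l) = (-5 + Y)*5 = -25 + 5*Y)
Q(s) = 0 (Q(s) = 4 - 4 = 0)
A = 3
t(u, V) = 8*V + 8*u**2 (t(u, V) = 8*(u*u + V) = 8*(u**2 + V) = 8*(V + u**2) = 8*V + 8*u**2)
-462 + z(-4, 12)*(t(Q(1), A)*(-25)) = -462 + (-25 + 5*(-4))*((8*3 + 8*0**2)*(-25)) = -462 + (-25 - 20)*((24 + 8*0)*(-25)) = -462 - 45*(24 + 0)*(-25) = -462 - 1080*(-25) = -462 - 45*(-600) = -462 + 27000 = 26538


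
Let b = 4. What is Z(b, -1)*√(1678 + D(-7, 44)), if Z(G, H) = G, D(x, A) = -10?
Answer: 8*√417 ≈ 163.36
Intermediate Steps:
Z(b, -1)*√(1678 + D(-7, 44)) = 4*√(1678 - 10) = 4*√1668 = 4*(2*√417) = 8*√417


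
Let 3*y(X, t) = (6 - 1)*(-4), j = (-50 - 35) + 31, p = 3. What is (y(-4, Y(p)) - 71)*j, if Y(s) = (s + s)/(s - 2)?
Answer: 4194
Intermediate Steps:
Y(s) = 2*s/(-2 + s) (Y(s) = (2*s)/(-2 + s) = 2*s/(-2 + s))
j = -54 (j = -85 + 31 = -54)
y(X, t) = -20/3 (y(X, t) = ((6 - 1)*(-4))/3 = (5*(-4))/3 = (⅓)*(-20) = -20/3)
(y(-4, Y(p)) - 71)*j = (-20/3 - 71)*(-54) = -233/3*(-54) = 4194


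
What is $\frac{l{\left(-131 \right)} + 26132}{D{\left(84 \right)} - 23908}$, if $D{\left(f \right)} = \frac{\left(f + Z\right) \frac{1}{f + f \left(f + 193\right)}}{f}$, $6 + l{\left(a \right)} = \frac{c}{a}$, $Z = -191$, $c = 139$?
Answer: $- \frac{6713205591456}{6143528988481} \approx -1.0927$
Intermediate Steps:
$l{\left(a \right)} = -6 + \frac{139}{a}$
$D{\left(f \right)} = \frac{-191 + f}{f \left(f + f \left(193 + f\right)\right)}$ ($D{\left(f \right)} = \frac{\left(f - 191\right) \frac{1}{f + f \left(f + 193\right)}}{f} = \frac{\left(-191 + f\right) \frac{1}{f + f \left(193 + f\right)}}{f} = \frac{\frac{1}{f + f \left(193 + f\right)} \left(-191 + f\right)}{f} = \frac{-191 + f}{f \left(f + f \left(193 + f\right)\right)}$)
$\frac{l{\left(-131 \right)} + 26132}{D{\left(84 \right)} - 23908} = \frac{\left(-6 + \frac{139}{-131}\right) + 26132}{\frac{-191 + 84}{7056 \left(194 + 84\right)} - 23908} = \frac{\left(-6 + 139 \left(- \frac{1}{131}\right)\right) + 26132}{\frac{1}{7056} \cdot \frac{1}{278} \left(-107\right) - 23908} = \frac{\left(-6 - \frac{139}{131}\right) + 26132}{\frac{1}{7056} \cdot \frac{1}{278} \left(-107\right) - 23908} = \frac{- \frac{925}{131} + 26132}{- \frac{107}{1961568} - 23908} = \frac{3422367}{131 \left(- \frac{46897167851}{1961568}\right)} = \frac{3422367}{131} \left(- \frac{1961568}{46897167851}\right) = - \frac{6713205591456}{6143528988481}$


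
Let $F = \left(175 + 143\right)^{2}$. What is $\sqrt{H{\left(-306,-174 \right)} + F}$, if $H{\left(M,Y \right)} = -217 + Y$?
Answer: $\sqrt{100733} \approx 317.38$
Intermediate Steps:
$F = 101124$ ($F = 318^{2} = 101124$)
$\sqrt{H{\left(-306,-174 \right)} + F} = \sqrt{\left(-217 - 174\right) + 101124} = \sqrt{-391 + 101124} = \sqrt{100733}$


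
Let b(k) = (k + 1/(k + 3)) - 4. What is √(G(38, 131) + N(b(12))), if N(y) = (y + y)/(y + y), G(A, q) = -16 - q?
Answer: I*√146 ≈ 12.083*I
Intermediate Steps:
b(k) = -4 + k + 1/(3 + k) (b(k) = (k + 1/(3 + k)) - 4 = -4 + k + 1/(3 + k))
N(y) = 1 (N(y) = (2*y)/((2*y)) = (2*y)*(1/(2*y)) = 1)
√(G(38, 131) + N(b(12))) = √((-16 - 1*131) + 1) = √((-16 - 131) + 1) = √(-147 + 1) = √(-146) = I*√146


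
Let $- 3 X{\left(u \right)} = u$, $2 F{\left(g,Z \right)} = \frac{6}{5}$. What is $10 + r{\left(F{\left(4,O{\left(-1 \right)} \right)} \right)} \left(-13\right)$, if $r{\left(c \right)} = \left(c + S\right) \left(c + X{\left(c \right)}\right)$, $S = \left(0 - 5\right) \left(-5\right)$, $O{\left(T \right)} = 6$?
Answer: $- \frac{3078}{25} \approx -123.12$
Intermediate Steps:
$F{\left(g,Z \right)} = \frac{3}{5}$ ($F{\left(g,Z \right)} = \frac{6 \cdot \frac{1}{5}}{2} = \frac{1}{2} \cdot \frac{6}{5} = \frac{3}{5}$)
$X{\left(u \right)} = - \frac{u}{3}$
$S = 25$ ($S = \left(-5\right) \left(-5\right) = 25$)
$r{\left(c \right)} = \frac{2 c \left(25 + c\right)}{3}$ ($r{\left(c \right)} = \left(c + 25\right) \left(c - \frac{c}{3}\right) = \left(25 + c\right) \frac{2 c}{3} = \frac{2 c \left(25 + c\right)}{3}$)
$10 + r{\left(F{\left(4,O{\left(-1 \right)} \right)} \right)} \left(-13\right) = 10 + \frac{2}{3} \cdot \frac{3}{5} \left(25 + \frac{3}{5}\right) \left(-13\right) = 10 + \frac{2}{3} \cdot \frac{3}{5} \cdot \frac{128}{5} \left(-13\right) = 10 + \frac{256}{25} \left(-13\right) = 10 - \frac{3328}{25} = - \frac{3078}{25}$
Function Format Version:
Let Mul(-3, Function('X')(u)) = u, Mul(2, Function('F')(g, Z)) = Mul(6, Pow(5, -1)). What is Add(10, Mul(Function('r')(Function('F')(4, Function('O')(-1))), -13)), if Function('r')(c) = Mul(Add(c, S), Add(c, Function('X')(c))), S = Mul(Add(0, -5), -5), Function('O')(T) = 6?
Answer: Rational(-3078, 25) ≈ -123.12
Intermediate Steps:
Function('F')(g, Z) = Rational(3, 5) (Function('F')(g, Z) = Mul(Rational(1, 2), Mul(6, Pow(5, -1))) = Mul(Rational(1, 2), Mul(6, Rational(1, 5))) = Mul(Rational(1, 2), Rational(6, 5)) = Rational(3, 5))
Function('X')(u) = Mul(Rational(-1, 3), u)
S = 25 (S = Mul(-5, -5) = 25)
Function('r')(c) = Mul(Rational(2, 3), c, Add(25, c)) (Function('r')(c) = Mul(Add(c, 25), Add(c, Mul(Rational(-1, 3), c))) = Mul(Add(25, c), Mul(Rational(2, 3), c)) = Mul(Rational(2, 3), c, Add(25, c)))
Add(10, Mul(Function('r')(Function('F')(4, Function('O')(-1))), -13)) = Add(10, Mul(Mul(Rational(2, 3), Rational(3, 5), Add(25, Rational(3, 5))), -13)) = Add(10, Mul(Mul(Rational(2, 3), Rational(3, 5), Rational(128, 5)), -13)) = Add(10, Mul(Rational(256, 25), -13)) = Add(10, Rational(-3328, 25)) = Rational(-3078, 25)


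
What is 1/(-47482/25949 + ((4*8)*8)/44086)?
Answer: -81713401/149046322 ≈ -0.54824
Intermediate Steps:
1/(-47482/25949 + ((4*8)*8)/44086) = 1/(-47482*1/25949 + (32*8)*(1/44086)) = 1/(-47482/25949 + 256*(1/44086)) = 1/(-47482/25949 + 128/22043) = 1/(-149046322/81713401) = -81713401/149046322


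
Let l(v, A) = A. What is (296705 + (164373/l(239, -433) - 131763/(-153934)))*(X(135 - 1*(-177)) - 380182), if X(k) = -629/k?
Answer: -2342831269807385070391/20795867664 ≈ -1.1266e+11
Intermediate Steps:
(296705 + (164373/l(239, -433) - 131763/(-153934)))*(X(135 - 1*(-177)) - 380182) = (296705 + (164373/(-433) - 131763/(-153934)))*(-629/(135 - 1*(-177)) - 380182) = (296705 + (164373*(-1/433) - 131763*(-1/153934)))*(-629/(135 + 177) - 380182) = (296705 + (-164373/433 + 131763/153934))*(-629/312 - 380182) = (296705 - 25245540003/66653422)*(-629*1/312 - 380182) = 19751158034507*(-629/312 - 380182)/66653422 = (19751158034507/66653422)*(-118617413/312) = -2342831269807385070391/20795867664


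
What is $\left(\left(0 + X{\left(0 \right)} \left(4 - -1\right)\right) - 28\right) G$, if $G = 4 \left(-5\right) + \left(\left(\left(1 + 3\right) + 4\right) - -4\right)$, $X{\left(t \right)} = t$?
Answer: $224$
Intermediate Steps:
$G = -8$ ($G = -20 + \left(\left(4 + 4\right) + 4\right) = -20 + \left(8 + 4\right) = -20 + 12 = -8$)
$\left(\left(0 + X{\left(0 \right)} \left(4 - -1\right)\right) - 28\right) G = \left(\left(0 + 0 \left(4 - -1\right)\right) - 28\right) \left(-8\right) = \left(\left(0 + 0 \left(4 + 1\right)\right) - 28\right) \left(-8\right) = \left(\left(0 + 0 \cdot 5\right) - 28\right) \left(-8\right) = \left(\left(0 + 0\right) - 28\right) \left(-8\right) = \left(0 - 28\right) \left(-8\right) = \left(-28\right) \left(-8\right) = 224$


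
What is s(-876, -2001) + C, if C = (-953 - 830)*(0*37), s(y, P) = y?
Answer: -876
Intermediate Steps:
C = 0 (C = -1783*0 = 0)
s(-876, -2001) + C = -876 + 0 = -876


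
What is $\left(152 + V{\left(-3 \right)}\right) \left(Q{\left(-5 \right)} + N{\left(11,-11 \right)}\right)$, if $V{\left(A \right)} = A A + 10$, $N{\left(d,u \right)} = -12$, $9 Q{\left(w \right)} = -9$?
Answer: $-2223$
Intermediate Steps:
$Q{\left(w \right)} = -1$ ($Q{\left(w \right)} = \frac{1}{9} \left(-9\right) = -1$)
$V{\left(A \right)} = 10 + A^{2}$ ($V{\left(A \right)} = A^{2} + 10 = 10 + A^{2}$)
$\left(152 + V{\left(-3 \right)}\right) \left(Q{\left(-5 \right)} + N{\left(11,-11 \right)}\right) = \left(152 + \left(10 + \left(-3\right)^{2}\right)\right) \left(-1 - 12\right) = \left(152 + \left(10 + 9\right)\right) \left(-13\right) = \left(152 + 19\right) \left(-13\right) = 171 \left(-13\right) = -2223$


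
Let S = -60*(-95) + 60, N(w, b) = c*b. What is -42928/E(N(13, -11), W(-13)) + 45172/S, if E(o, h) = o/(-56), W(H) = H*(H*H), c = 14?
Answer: -247141057/15840 ≈ -15602.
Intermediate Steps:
N(w, b) = 14*b
W(H) = H³ (W(H) = H*H² = H³)
S = 5760 (S = 5700 + 60 = 5760)
E(o, h) = -o/56 (E(o, h) = o*(-1/56) = -o/56)
-42928/E(N(13, -11), W(-13)) + 45172/S = -42928/((-(-11)/4)) + 45172/5760 = -42928/((-1/56*(-154))) + 45172*(1/5760) = -42928/11/4 + 11293/1440 = -42928*4/11 + 11293/1440 = -171712/11 + 11293/1440 = -247141057/15840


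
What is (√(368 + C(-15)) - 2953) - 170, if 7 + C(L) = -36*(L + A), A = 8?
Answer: -3123 + √613 ≈ -3098.2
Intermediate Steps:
C(L) = -295 - 36*L (C(L) = -7 - 36*(L + 8) = -7 - 36*(8 + L) = -7 + (-288 - 36*L) = -295 - 36*L)
(√(368 + C(-15)) - 2953) - 170 = (√(368 + (-295 - 36*(-15))) - 2953) - 170 = (√(368 + (-295 + 540)) - 2953) - 170 = (√(368 + 245) - 2953) - 170 = (√613 - 2953) - 170 = (-2953 + √613) - 170 = -3123 + √613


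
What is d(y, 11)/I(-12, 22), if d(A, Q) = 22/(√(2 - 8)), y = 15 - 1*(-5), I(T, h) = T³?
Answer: 11*I*√6/5184 ≈ 0.0051976*I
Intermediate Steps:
y = 20 (y = 15 + 5 = 20)
d(A, Q) = -11*I*√6/3 (d(A, Q) = 22/(√(-6)) = 22/((I*√6)) = 22*(-I*√6/6) = -11*I*√6/3)
d(y, 11)/I(-12, 22) = (-11*I*√6/3)/((-12)³) = -11*I*√6/3/(-1728) = -11*I*√6/3*(-1/1728) = 11*I*√6/5184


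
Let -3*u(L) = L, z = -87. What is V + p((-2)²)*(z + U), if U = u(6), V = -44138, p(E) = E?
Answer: -44494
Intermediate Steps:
u(L) = -L/3
U = -2 (U = -⅓*6 = -2)
V + p((-2)²)*(z + U) = -44138 + (-2)²*(-87 - 2) = -44138 + 4*(-89) = -44138 - 356 = -44494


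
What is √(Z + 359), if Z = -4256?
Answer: 3*I*√433 ≈ 62.426*I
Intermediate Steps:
√(Z + 359) = √(-4256 + 359) = √(-3897) = 3*I*√433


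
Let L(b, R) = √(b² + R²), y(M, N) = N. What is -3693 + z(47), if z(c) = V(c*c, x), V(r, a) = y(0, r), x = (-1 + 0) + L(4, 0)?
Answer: -1484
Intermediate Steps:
L(b, R) = √(R² + b²)
x = 3 (x = (-1 + 0) + √(0² + 4²) = -1 + √(0 + 16) = -1 + √16 = -1 + 4 = 3)
V(r, a) = r
z(c) = c² (z(c) = c*c = c²)
-3693 + z(47) = -3693 + 47² = -3693 + 2209 = -1484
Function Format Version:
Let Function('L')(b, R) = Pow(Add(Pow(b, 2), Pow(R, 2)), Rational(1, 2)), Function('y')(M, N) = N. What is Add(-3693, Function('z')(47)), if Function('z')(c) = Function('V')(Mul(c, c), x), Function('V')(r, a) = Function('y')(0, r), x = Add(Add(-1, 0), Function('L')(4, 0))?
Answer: -1484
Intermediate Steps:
Function('L')(b, R) = Pow(Add(Pow(R, 2), Pow(b, 2)), Rational(1, 2))
x = 3 (x = Add(Add(-1, 0), Pow(Add(Pow(0, 2), Pow(4, 2)), Rational(1, 2))) = Add(-1, Pow(Add(0, 16), Rational(1, 2))) = Add(-1, Pow(16, Rational(1, 2))) = Add(-1, 4) = 3)
Function('V')(r, a) = r
Function('z')(c) = Pow(c, 2) (Function('z')(c) = Mul(c, c) = Pow(c, 2))
Add(-3693, Function('z')(47)) = Add(-3693, Pow(47, 2)) = Add(-3693, 2209) = -1484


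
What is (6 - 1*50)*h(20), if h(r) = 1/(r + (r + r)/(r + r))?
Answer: -44/21 ≈ -2.0952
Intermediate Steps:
h(r) = 1/(1 + r) (h(r) = 1/(r + (2*r)/((2*r))) = 1/(r + (2*r)*(1/(2*r))) = 1/(r + 1) = 1/(1 + r))
(6 - 1*50)*h(20) = (6 - 1*50)/(1 + 20) = (6 - 50)/21 = -44*1/21 = -44/21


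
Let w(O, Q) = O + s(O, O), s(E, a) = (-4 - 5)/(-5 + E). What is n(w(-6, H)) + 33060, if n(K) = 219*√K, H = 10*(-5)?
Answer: 33060 + 219*I*√627/11 ≈ 33060.0 + 498.52*I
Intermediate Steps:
s(E, a) = -9/(-5 + E)
H = -50
w(O, Q) = O - 9/(-5 + O)
n(w(-6, H)) + 33060 = 219*√((-9 - 6*(-5 - 6))/(-5 - 6)) + 33060 = 219*√((-9 - 6*(-11))/(-11)) + 33060 = 219*√(-(-9 + 66)/11) + 33060 = 219*√(-1/11*57) + 33060 = 219*√(-57/11) + 33060 = 219*(I*√627/11) + 33060 = 219*I*√627/11 + 33060 = 33060 + 219*I*√627/11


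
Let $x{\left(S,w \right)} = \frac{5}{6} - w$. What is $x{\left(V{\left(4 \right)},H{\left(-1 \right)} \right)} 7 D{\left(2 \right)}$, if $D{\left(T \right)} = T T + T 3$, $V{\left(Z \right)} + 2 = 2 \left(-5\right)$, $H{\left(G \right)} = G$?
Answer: $\frac{385}{3} \approx 128.33$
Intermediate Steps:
$V{\left(Z \right)} = -12$ ($V{\left(Z \right)} = -2 + 2 \left(-5\right) = -2 - 10 = -12$)
$D{\left(T \right)} = T^{2} + 3 T$
$x{\left(S,w \right)} = \frac{5}{6} - w$ ($x{\left(S,w \right)} = 5 \cdot \frac{1}{6} - w = \frac{5}{6} - w$)
$x{\left(V{\left(4 \right)},H{\left(-1 \right)} \right)} 7 D{\left(2 \right)} = \left(\frac{5}{6} - -1\right) 7 \cdot 2 \left(3 + 2\right) = \left(\frac{5}{6} + 1\right) 7 \cdot 2 \cdot 5 = \frac{11}{6} \cdot 7 \cdot 10 = \frac{77}{6} \cdot 10 = \frac{385}{3}$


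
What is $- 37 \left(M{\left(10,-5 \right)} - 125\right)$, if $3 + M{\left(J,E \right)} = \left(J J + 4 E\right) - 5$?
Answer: $1961$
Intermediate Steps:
$M{\left(J,E \right)} = -8 + J^{2} + 4 E$ ($M{\left(J,E \right)} = -3 - \left(5 - 4 E - J J\right) = -3 - \left(5 - J^{2} - 4 E\right) = -3 + \left(-5 + J^{2} + 4 E\right) = -8 + J^{2} + 4 E$)
$- 37 \left(M{\left(10,-5 \right)} - 125\right) = - 37 \left(\left(-8 + 10^{2} + 4 \left(-5\right)\right) - 125\right) = - 37 \left(\left(-8 + 100 - 20\right) - 125\right) = - 37 \left(72 - 125\right) = \left(-37\right) \left(-53\right) = 1961$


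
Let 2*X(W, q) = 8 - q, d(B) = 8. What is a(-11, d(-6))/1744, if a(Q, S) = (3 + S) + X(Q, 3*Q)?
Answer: 63/3488 ≈ 0.018062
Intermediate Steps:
X(W, q) = 4 - q/2 (X(W, q) = (8 - q)/2 = 4 - q/2)
a(Q, S) = 7 + S - 3*Q/2 (a(Q, S) = (3 + S) + (4 - 3*Q/2) = 7 + S - 3*Q/2)
a(-11, d(-6))/1744 = (7 + 8 - 3/2*(-11))/1744 = (7 + 8 + 33/2)*(1/1744) = (63/2)*(1/1744) = 63/3488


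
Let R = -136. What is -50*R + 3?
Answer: 6803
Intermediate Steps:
-50*R + 3 = -50*(-136) + 3 = 6800 + 3 = 6803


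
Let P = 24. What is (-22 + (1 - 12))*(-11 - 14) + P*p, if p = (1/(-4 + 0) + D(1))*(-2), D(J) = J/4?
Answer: 825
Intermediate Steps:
D(J) = J/4 (D(J) = J*(¼) = J/4)
p = 0 (p = (1/(-4 + 0) + (¼)*1)*(-2) = (1/(-4) + ¼)*(-2) = (-¼ + ¼)*(-2) = 0*(-2) = 0)
(-22 + (1 - 12))*(-11 - 14) + P*p = (-22 + (1 - 12))*(-11 - 14) + 24*0 = (-22 - 11)*(-25) + 0 = -33*(-25) + 0 = 825 + 0 = 825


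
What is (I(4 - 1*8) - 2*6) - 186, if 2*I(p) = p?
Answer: -200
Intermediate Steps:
I(p) = p/2
(I(4 - 1*8) - 2*6) - 186 = ((4 - 1*8)/2 - 2*6) - 186 = ((4 - 8)/2 - 12) - 186 = ((1/2)*(-4) - 12) - 186 = (-2 - 12) - 186 = -14 - 186 = -200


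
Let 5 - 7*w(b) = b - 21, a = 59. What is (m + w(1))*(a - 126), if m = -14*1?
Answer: 4891/7 ≈ 698.71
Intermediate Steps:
m = -14
w(b) = 26/7 - b/7 (w(b) = 5/7 - (b - 21)/7 = 5/7 - (-21 + b)/7 = 5/7 + (3 - b/7) = 26/7 - b/7)
(m + w(1))*(a - 126) = (-14 + (26/7 - ⅐*1))*(59 - 126) = (-14 + (26/7 - ⅐))*(-67) = (-14 + 25/7)*(-67) = -73/7*(-67) = 4891/7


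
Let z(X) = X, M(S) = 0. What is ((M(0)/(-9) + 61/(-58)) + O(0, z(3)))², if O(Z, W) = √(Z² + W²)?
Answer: 12769/3364 ≈ 3.7958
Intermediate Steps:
O(Z, W) = √(W² + Z²)
((M(0)/(-9) + 61/(-58)) + O(0, z(3)))² = ((0/(-9) + 61/(-58)) + √(3² + 0²))² = ((0*(-⅑) + 61*(-1/58)) + √(9 + 0))² = ((0 - 61/58) + √9)² = (-61/58 + 3)² = (113/58)² = 12769/3364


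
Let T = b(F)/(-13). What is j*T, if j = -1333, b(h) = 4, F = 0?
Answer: 5332/13 ≈ 410.15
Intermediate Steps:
T = -4/13 (T = 4/(-13) = 4*(-1/13) = -4/13 ≈ -0.30769)
j*T = -1333*(-4/13) = 5332/13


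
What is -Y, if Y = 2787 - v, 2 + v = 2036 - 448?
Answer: -1201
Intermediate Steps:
v = 1586 (v = -2 + (2036 - 448) = -2 + 1588 = 1586)
Y = 1201 (Y = 2787 - 1*1586 = 2787 - 1586 = 1201)
-Y = -1*1201 = -1201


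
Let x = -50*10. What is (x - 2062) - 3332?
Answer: -5894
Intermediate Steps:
x = -500
(x - 2062) - 3332 = (-500 - 2062) - 3332 = -2562 - 3332 = -5894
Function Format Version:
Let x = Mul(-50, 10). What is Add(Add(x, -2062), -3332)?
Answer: -5894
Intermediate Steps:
x = -500
Add(Add(x, -2062), -3332) = Add(Add(-500, -2062), -3332) = Add(-2562, -3332) = -5894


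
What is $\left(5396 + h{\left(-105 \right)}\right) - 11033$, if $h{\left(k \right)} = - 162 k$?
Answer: $11373$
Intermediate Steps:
$\left(5396 + h{\left(-105 \right)}\right) - 11033 = \left(5396 - -17010\right) - 11033 = \left(5396 + 17010\right) - 11033 = 22406 - 11033 = 11373$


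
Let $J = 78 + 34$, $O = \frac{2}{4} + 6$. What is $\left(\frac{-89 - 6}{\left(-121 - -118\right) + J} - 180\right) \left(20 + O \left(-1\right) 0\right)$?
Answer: $- \frac{394300}{109} \approx -3617.4$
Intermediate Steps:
$O = \frac{13}{2}$ ($O = 2 \cdot \frac{1}{4} + 6 = \frac{1}{2} + 6 = \frac{13}{2} \approx 6.5$)
$J = 112$
$\left(\frac{-89 - 6}{\left(-121 - -118\right) + J} - 180\right) \left(20 + O \left(-1\right) 0\right) = \left(\frac{-89 - 6}{\left(-121 - -118\right) + 112} - 180\right) \left(20 + \frac{13}{2} \left(-1\right) 0\right) = \left(- \frac{95}{\left(-121 + 118\right) + 112} - 180\right) \left(20 - 0\right) = \left(- \frac{95}{-3 + 112} - 180\right) \left(20 + 0\right) = \left(- \frac{95}{109} - 180\right) 20 = \left(- \frac{19715}{109}\right) 20 = - \frac{394300}{109}$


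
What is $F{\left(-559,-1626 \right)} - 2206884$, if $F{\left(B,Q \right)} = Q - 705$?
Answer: $-2209215$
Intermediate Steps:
$F{\left(B,Q \right)} = -705 + Q$ ($F{\left(B,Q \right)} = Q - 705 = -705 + Q$)
$F{\left(-559,-1626 \right)} - 2206884 = \left(-705 - 1626\right) - 2206884 = -2331 - 2206884 = -2209215$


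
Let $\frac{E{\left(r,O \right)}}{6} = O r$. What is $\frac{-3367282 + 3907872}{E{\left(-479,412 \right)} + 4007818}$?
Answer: $\frac{54059}{282373} \approx 0.19145$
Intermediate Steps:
$E{\left(r,O \right)} = 6 O r$
$\frac{-3367282 + 3907872}{E{\left(-479,412 \right)} + 4007818} = \frac{-3367282 + 3907872}{6 \cdot 412 \left(-479\right) + 4007818} = \frac{540590}{-1184088 + 4007818} = \frac{540590}{2823730} = 540590 \cdot \frac{1}{2823730} = \frac{54059}{282373}$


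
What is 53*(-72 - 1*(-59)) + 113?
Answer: -576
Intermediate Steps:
53*(-72 - 1*(-59)) + 113 = 53*(-72 + 59) + 113 = 53*(-13) + 113 = -689 + 113 = -576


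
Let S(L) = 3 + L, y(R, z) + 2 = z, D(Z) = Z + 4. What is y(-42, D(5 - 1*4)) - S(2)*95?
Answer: -472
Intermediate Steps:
D(Z) = 4 + Z
y(R, z) = -2 + z
y(-42, D(5 - 1*4)) - S(2)*95 = (-2 + (4 + (5 - 1*4))) - (3 + 2)*95 = (-2 + (4 + (5 - 4))) - 5*95 = (-2 + (4 + 1)) - 1*475 = (-2 + 5) - 475 = 3 - 475 = -472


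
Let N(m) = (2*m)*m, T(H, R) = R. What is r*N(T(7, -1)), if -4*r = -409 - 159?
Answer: 284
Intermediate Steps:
r = 142 (r = -(-409 - 159)/4 = -1/4*(-568) = 142)
N(m) = 2*m**2
r*N(T(7, -1)) = 142*(2*(-1)**2) = 142*(2*1) = 142*2 = 284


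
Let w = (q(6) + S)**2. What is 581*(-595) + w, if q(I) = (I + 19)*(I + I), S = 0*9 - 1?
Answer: -256294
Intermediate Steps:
S = -1 (S = 0 - 1 = -1)
q(I) = 2*I*(19 + I) (q(I) = (19 + I)*(2*I) = 2*I*(19 + I))
w = 89401 (w = (2*6*(19 + 6) - 1)**2 = (2*6*25 - 1)**2 = (300 - 1)**2 = 299**2 = 89401)
581*(-595) + w = 581*(-595) + 89401 = -345695 + 89401 = -256294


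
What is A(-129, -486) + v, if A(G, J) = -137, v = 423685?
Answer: 423548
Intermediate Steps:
A(-129, -486) + v = -137 + 423685 = 423548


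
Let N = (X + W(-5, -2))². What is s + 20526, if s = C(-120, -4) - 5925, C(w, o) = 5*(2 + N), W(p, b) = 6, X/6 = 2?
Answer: 16231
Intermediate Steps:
X = 12 (X = 6*2 = 12)
N = 324 (N = (12 + 6)² = 18² = 324)
C(w, o) = 1630 (C(w, o) = 5*(2 + 324) = 5*326 = 1630)
s = -4295 (s = 1630 - 5925 = -4295)
s + 20526 = -4295 + 20526 = 16231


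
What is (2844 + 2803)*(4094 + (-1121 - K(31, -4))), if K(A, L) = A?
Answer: 16613474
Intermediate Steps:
(2844 + 2803)*(4094 + (-1121 - K(31, -4))) = (2844 + 2803)*(4094 + (-1121 - 1*31)) = 5647*(4094 + (-1121 - 31)) = 5647*(4094 - 1152) = 5647*2942 = 16613474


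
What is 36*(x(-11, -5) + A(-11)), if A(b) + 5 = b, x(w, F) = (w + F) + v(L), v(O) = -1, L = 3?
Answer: -1188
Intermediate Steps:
x(w, F) = -1 + F + w (x(w, F) = (w + F) - 1 = (F + w) - 1 = -1 + F + w)
A(b) = -5 + b
36*(x(-11, -5) + A(-11)) = 36*((-1 - 5 - 11) + (-5 - 11)) = 36*(-17 - 16) = 36*(-33) = -1188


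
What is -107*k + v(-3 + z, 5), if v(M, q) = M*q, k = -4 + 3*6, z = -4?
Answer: -1533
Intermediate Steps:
k = 14 (k = -4 + 18 = 14)
-107*k + v(-3 + z, 5) = -107*14 + (-3 - 4)*5 = -1498 - 7*5 = -1498 - 35 = -1533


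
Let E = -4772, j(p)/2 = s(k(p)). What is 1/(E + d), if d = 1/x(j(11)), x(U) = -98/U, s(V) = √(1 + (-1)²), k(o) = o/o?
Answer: -5728786/27337766791 + 49*√2/54675533582 ≈ -0.00020955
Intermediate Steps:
k(o) = 1
s(V) = √2 (s(V) = √(1 + 1) = √2)
j(p) = 2*√2
d = -√2/49 (d = 1/(-98*√2/4) = 1/(-49*√2/2) = -√2/49 ≈ -0.028861)
1/(E + d) = 1/(-4772 - √2/49)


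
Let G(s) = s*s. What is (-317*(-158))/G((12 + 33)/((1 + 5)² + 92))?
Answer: 820609024/2025 ≈ 4.0524e+5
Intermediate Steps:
G(s) = s²
(-317*(-158))/G((12 + 33)/((1 + 5)² + 92)) = (-317*(-158))/(((12 + 33)/((1 + 5)² + 92))²) = 50086/((45/(6² + 92))²) = 50086/((45/(36 + 92))²) = 50086/((45/128)²) = 50086/(2025/16384) = 50086*(16384/2025) = 820609024/2025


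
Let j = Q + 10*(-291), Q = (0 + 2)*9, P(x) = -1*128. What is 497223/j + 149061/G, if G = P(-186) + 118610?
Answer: -3248938393/19036108 ≈ -170.67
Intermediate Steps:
P(x) = -128
G = 118482 (G = -128 + 118610 = 118482)
Q = 18 (Q = 2*9 = 18)
j = -2892 (j = 18 + 10*(-291) = 18 - 2910 = -2892)
497223/j + 149061/G = 497223/(-2892) + 149061/118482 = 497223*(-1/2892) + 149061*(1/118482) = -165741/964 + 49687/39494 = -3248938393/19036108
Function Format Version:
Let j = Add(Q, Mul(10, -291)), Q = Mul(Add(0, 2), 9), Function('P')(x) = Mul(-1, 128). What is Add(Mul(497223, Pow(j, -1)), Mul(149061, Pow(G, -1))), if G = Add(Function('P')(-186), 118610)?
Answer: Rational(-3248938393, 19036108) ≈ -170.67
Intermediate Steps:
Function('P')(x) = -128
G = 118482 (G = Add(-128, 118610) = 118482)
Q = 18 (Q = Mul(2, 9) = 18)
j = -2892 (j = Add(18, Mul(10, -291)) = Add(18, -2910) = -2892)
Add(Mul(497223, Pow(j, -1)), Mul(149061, Pow(G, -1))) = Add(Mul(497223, Pow(-2892, -1)), Mul(149061, Pow(118482, -1))) = Add(Mul(497223, Rational(-1, 2892)), Mul(149061, Rational(1, 118482))) = Add(Rational(-165741, 964), Rational(49687, 39494)) = Rational(-3248938393, 19036108)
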